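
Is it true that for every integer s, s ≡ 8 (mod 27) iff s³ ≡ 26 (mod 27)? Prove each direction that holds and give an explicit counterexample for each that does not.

Only the forward implication holds.

(⇒) Suppose s ≡ 8 (mod 27). Write s = 27j + 8. Then (27j + 8)³ = 19683j³ + 17496j² + 5184j + 512 = 27(729j³ + 648j² + 192j + 18) + 26, so s³ ≡ 26 (mod 27).

(⇐) This fails: take s = 17. Then 17³ = 4913 ≡ 26 (mod 27), yet 17 ≡ 17 (mod 27), not 8.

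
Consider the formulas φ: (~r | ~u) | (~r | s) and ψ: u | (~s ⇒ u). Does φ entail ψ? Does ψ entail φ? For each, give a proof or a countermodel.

Neither implication holds.

(⇒) This fails. Under r = F, s = F, u = F, the left side is true but the right side is false.

(⇐) This fails. Under r = T, s = F, u = T, the left side is false but the right side is true.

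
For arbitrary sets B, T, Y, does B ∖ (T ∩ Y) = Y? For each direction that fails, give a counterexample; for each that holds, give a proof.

(⟹) This inclusion fails. Take B = {1}, T = ∅, Y = ∅; then 1 ∈ B ∖ (T ∩ Y) but 1 ∉ Y.

(⟸) This inclusion fails. Take B = ∅, T = ∅, Y = {1}; then 1 ∈ Y but 1 ∉ B ∖ (T ∩ Y).

Neither inclusion holds.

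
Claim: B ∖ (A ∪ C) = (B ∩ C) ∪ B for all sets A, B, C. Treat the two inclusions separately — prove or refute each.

(⊆) Let x ∈ B ∖ (A ∪ C). Then x ∈ B and x ∉ A, C, from which x ∈ (B ∩ C) ∪ B.

(⊇) This inclusion fails. Take A = {1}, B = {1}, C = ∅; then 1 ∈ (B ∩ C) ∪ B but 1 ∉ B ∖ (A ∪ C).

The sets are not equal: only the forward inclusion holds.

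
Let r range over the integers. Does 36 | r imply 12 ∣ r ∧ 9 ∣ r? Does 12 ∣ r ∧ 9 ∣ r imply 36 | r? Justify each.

Both directions hold; the statement is true.

(⇒) If 36 ∣ r, write r = 36q. Since 36 = 3·12, r = 12·(3q), so 12 ∣ r; and since 36 = 4·9, r = 9·(4q), so 9 ∣ r.

(⇐) Suppose 12 ∣ r and 9 ∣ r. Any common multiple of 12 and 9 is a multiple of their lcm; here lcm(12, 9) = 12·9/gcd(12, 9) = 108/3 = 36, so 36 ∣ r.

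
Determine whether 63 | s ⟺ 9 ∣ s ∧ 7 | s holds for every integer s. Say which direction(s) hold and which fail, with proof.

Both directions hold.

(⟹) If 63 ∣ s, write s = 63q. Since 63 = 7·9, s = 9·(7q), so 9 ∣ s; and since 63 = 9·7, s = 7·(9q), so 7 ∣ s.

(⟸) Suppose 9 ∣ s and 7 ∣ s. Any common multiple of 9 and 7 is a multiple of their lcm; here gcd(9, 7) = 1, so lcm(9, 7) = 9·7 = 63, so 63 ∣ s.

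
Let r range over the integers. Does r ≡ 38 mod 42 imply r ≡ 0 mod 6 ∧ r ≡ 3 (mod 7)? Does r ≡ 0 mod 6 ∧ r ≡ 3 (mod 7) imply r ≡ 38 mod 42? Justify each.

Forward direction. This fails: r = 38 gives 38 ≡ 38 (mod 42) but 38 ≡ 2 (mod 6), so the conjunction on the right does not hold.

Converse. This fails: r = 24 satisfies both congruences on the right (24 ≡ 0 mod 6 and 24 ≡ 3 mod 7) yet 24 ≡ 24 (mod 42), not 38.

Neither implication holds.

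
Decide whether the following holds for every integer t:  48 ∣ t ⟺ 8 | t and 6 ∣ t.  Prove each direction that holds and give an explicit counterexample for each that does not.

(⟹) If 48 ∣ t, write t = 48q. Since 48 = 6·8, t = 8·(6q), so 8 ∣ t; and since 48 = 8·6, t = 6·(8q), so 6 ∣ t.

(⟸) This fails: take t = 24. Both 8 ∣ 24 and 6 ∣ 24, yet 24 is not a multiple of 48 (since 24 = 0·48 + 24), so 48 ∤ 24.

Only the forward direction holds.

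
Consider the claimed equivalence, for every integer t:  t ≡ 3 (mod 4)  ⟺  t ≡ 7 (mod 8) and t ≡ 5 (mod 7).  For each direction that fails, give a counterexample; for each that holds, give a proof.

(←) If t ≡ 7 (mod 8) and t ≡ 5 (mod 7), then by the Chinese remainder theorem t ≡ 47 (mod 56). Since 47 ≡ 3 (mod 4) and 4 ∣ 56, we get t ≡ 3 (mod 4).

(→) This fails: t = 3 gives 3 ≡ 3 (mod 4) but 3 ≡ 3 (mod 8), so the conjunction on the right does not hold.

Only the reverse direction holds.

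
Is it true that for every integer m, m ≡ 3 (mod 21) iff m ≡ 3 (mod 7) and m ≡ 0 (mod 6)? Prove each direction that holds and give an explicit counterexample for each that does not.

[⇒] This fails: m = 3 gives 3 ≡ 3 (mod 21) but 3 ≡ 3 (mod 6), so the conjunction on the right does not hold.

[⇐] Conversely, if m ≡ 3 (mod 7) and m ≡ 0 (mod 6), then by the Chinese remainder theorem m ≡ 24 (mod 42). Since 24 ≡ 3 (mod 21) and 21 ∣ 42, we get m ≡ 3 (mod 21).

Not equivalent: only (⇐) holds.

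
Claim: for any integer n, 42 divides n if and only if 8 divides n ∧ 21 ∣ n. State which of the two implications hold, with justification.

The forward direction fails; the converse holds.

(⇐) Suppose 8 ∣ n and 21 ∣ n. Any common multiple of 8 and 21 is a multiple of their lcm; here gcd(8, 21) = 1, so lcm(8, 21) = 8·21 = 168, so 168 ∣ n. Since 42 ∣ 168, it follows that 42 ∣ n.

(⇒) This fails: take n = 42. Certainly 42 ∣ 42, but 8 ∤ 42.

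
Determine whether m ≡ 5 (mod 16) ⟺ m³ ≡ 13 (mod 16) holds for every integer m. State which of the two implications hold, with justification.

The biconditional holds.

[⇐] Suppose m³ ≡ 13 (mod 16). The only residue r in {0, …, 15} with r³ ≡ 13 (mod 16) is r = 5, so m ≡ 5 (mod 16).

[⇒] Suppose m ≡ 5 (mod 16). Write m = 16j + 5. Then (16j + 5)³ = 4096j³ + 3840j² + 1200j + 125 = 16(256j³ + 240j² + 75j + 7) + 13, so m³ ≡ 13 (mod 16).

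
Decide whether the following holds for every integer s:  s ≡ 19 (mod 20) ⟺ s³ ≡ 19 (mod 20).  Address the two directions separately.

Equivalent; both directions hold.

(→) Suppose s ≡ 19 (mod 20). Write s = 20j + 19. Then (20j + 19)³ = 8000j³ + 22800j² + 21660j + 6859 = 20(400j³ + 1140j² + 1083j + 342) + 19, so s³ ≡ 19 (mod 20).

(←) Conversely, suppose s³ ≡ 19 (mod 20). The only residue r in {0, …, 19} with r³ ≡ 19 (mod 20) is r = 19, so s ≡ 19 (mod 20).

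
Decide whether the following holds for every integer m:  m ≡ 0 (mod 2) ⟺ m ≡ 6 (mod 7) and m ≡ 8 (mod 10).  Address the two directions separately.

Only the converse holds.

[⇒] This fails: m = 0 gives 0 ≡ 0 (mod 2) but 0 ≡ 0 (mod 7), so the conjunction on the right does not hold.

[⇐] Conversely, if m ≡ 6 (mod 7) and m ≡ 8 (mod 10), then by the Chinese remainder theorem m ≡ 48 (mod 70). Since 48 ≡ 0 (mod 2) and 2 ∣ 70, we get m ≡ 0 (mod 2).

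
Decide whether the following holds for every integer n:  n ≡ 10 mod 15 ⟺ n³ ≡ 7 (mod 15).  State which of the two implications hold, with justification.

Neither implication holds.

(⟹) This fails: take n = 10. Then 10 ≡ 10 (mod 15), but 10³ = 1000 ≡ 10 (mod 15), not 7.

(⟸) This fails: take n = 13. Then 13³ = 2197 ≡ 7 (mod 15), yet 13 ≡ 13 (mod 15), not 10.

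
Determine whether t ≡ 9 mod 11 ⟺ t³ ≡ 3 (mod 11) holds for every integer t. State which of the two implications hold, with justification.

(⟹) Suppose t ≡ 9 mod 11. Write t = 11j + 9. Then (11j + 9)³ = 1331j³ + 3267j² + 2673j + 729 = 11(121j³ + 297j² + 243j + 66) + 3, so t³ ≡ 3 (mod 11).

(⟸) For the converse, argue contrapositively. If t ≢ 9 (mod 11), then t is congruent to one of 0, 1, 2, 3, 4, 5, 6, 7, 8, 10 modulo 11, and these give t³ ≡ 0, 1, 8, 5, 9, 4, 7, 2, 6, 10 respectively — never 3.

Equivalent; both directions hold.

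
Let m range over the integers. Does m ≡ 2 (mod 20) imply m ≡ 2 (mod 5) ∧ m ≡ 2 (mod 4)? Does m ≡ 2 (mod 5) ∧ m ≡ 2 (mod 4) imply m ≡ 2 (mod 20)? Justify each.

Both implications hold.

[⇒] Suppose m ≡ 2 (mod 20); write m = 20j + 2. Since 5 ∣ 20, reducing mod 5 gives m ≡ 2 (mod 5); since 4 ∣ 20, reducing mod 4 gives m ≡ 2 (mod 4).

[⇐] Conversely, if m ≡ 2 (mod 5) and m ≡ 2 (mod 4), then by the Chinese remainder theorem m ≡ 2 (mod 20). This is exactly m ≡ 2 (mod 20).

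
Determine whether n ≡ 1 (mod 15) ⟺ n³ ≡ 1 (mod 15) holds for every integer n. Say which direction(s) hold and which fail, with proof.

(⇒) Suppose n ≡ 1 (mod 15). Write n = 15j + 1. Then (15j + 1)³ = 3375j³ + 675j² + 45j + 1 = 15(225j³ + 45j² + 3j) + 1, so n³ ≡ 1 (mod 15).

(⇐) Conversely, suppose n³ ≡ 1 (mod 15). The only residue r in {0, …, 14} with r³ ≡ 1 (mod 15) is r = 1, so n ≡ 1 (mod 15).

Both directions hold; the statement is true.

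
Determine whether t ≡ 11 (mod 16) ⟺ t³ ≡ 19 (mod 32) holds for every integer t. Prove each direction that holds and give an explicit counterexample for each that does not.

(⇒) fails; (⇐) holds.

(⟹) This fails: take t = 27. Then 27 ≡ 11 (mod 16), but 27³ = 19683 ≡ 3 (mod 32), not 19.

(⟸) Conversely, the residues r modulo 32 with r³ ≡ 19 (mod 32) are exactly {11}, and each is ≡ 11 (mod 16).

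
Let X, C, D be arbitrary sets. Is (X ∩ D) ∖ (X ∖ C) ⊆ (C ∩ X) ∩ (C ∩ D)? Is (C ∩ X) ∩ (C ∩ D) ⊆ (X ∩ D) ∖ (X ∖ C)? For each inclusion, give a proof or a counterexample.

(⊆) Let x ∈ (X ∩ D) ∖ (X ∖ C). Then x ∈ X ∩ C ∩ D, from which x ∈ (C ∩ X) ∩ (C ∩ D).

(⊇) Let x ∈ (C ∩ X) ∩ (C ∩ D). Then x ∈ X ∩ C ∩ D, from which x ∈ (X ∩ D) ∖ (X ∖ C).

The two sets are equal.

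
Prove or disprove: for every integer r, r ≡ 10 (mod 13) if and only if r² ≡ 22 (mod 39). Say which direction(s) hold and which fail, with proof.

(⇒) This fails: take r = 36. Then 36 ≡ 10 (mod 13), but 36² = 1296 ≡ 9 (mod 39), not 22.

(⇐) This fails: take r = 16. Then 16² = 256 ≡ 22 (mod 39), yet 16 ≡ 3 (mod 13), not 10.

Both directions fail.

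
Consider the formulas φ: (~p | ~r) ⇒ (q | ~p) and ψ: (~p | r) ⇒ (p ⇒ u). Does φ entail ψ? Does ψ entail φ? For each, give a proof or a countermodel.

Neither implication holds.

[⇒] This fails. Under q = F, r = T, u = F, p = T, the left side is true but the right side is false.

[⇐] This fails. Under q = F, r = F, u = F, p = T, the left side is false but the right side is true.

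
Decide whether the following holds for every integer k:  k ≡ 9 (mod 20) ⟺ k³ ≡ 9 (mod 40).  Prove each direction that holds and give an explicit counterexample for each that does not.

(←) The residues r modulo 40 with r³ ≡ 9 (mod 40) are exactly {9}, and each is ≡ 9 (mod 20).

(→) This fails: take k = 29. Then 29 ≡ 9 (mod 20), but 29³ = 24389 ≡ 29 (mod 40), not 9.

Not equivalent: only (⇐) holds.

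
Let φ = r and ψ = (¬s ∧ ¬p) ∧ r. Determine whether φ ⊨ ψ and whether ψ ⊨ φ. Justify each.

Only the converse holds.

(→) This fails. Under p = T, s = F, r = T, the left side is true but the right side is false.

(←) Assume the antecedent. If p is true, the antecedent cannot hold. If p is false, the antecedent forces (p = F, s = F, r = T), and r holds there. Either way r holds.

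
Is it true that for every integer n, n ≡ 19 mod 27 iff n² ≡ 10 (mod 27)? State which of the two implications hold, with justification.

Forward direction. Suppose n ≡ 19 mod 27. Write n = 27j + 19. Then (27j + 19)² = 729j² + 1026j + 361 = 27(27j² + 38j + 13) + 10, so n² ≡ 10 (mod 27).

Converse. This fails: take n = 8. Then 8² = 64 ≡ 10 (mod 27), yet 8 ≡ 8 (mod 27), not 19.

The forward direction holds; the converse fails.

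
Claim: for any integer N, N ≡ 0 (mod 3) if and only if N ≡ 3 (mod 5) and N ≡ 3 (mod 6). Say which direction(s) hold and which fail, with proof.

The forward direction fails; the converse holds.

[⇒] This fails: N = 0 gives 0 ≡ 0 (mod 3) but 0 ≡ 0 (mod 5), so the conjunction on the right does not hold.

[⇐] Conversely, if N ≡ 3 (mod 5) and N ≡ 3 (mod 6), then by the Chinese remainder theorem N ≡ 3 (mod 30). Since 3 ≡ 0 (mod 3) and 3 ∣ 30, we get N ≡ 0 (mod 3).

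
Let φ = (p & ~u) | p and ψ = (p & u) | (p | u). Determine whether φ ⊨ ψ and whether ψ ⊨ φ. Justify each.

Only the forward implication holds.

(→) Assume the antecedent. If u is true, (p & u) | (p | u) reduces to true regardless of the other variables. If u is false, the antecedent forces (u = F, p = T), and (p & u) | (p | u) holds there. Either way (p & u) | (p | u) holds.

(←) This fails. Under u = T, p = F, the left side is false but the right side is true.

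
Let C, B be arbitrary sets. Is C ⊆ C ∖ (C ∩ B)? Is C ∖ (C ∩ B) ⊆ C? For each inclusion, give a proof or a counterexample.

Only the reverse inclusion holds.

(⊆) This inclusion fails. Take C = {1}, B = {1}; then 1 ∈ C but 1 ∉ C ∖ (C ∩ B).

(⊇) Let x ∈ C ∖ (C ∩ B). Then x ∈ C and x ∉ B, from which x ∈ C.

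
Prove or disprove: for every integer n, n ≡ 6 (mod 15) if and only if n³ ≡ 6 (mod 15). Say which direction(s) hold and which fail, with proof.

(⇒) Suppose n ≡ 6 (mod 15). Write n = 15j + 6. Then (15j + 6)³ = 3375j³ + 4050j² + 1620j + 216 = 15(225j³ + 270j² + 108j + 14) + 6, so n³ ≡ 6 (mod 15).

(⇐) Conversely, suppose n³ ≡ 6 (mod 15). The only residue r in {0, …, 14} with r³ ≡ 6 (mod 15) is r = 6, so n ≡ 6 (mod 15).

Both implications hold.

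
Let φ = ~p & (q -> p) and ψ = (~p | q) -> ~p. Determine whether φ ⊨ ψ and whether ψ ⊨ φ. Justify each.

[⇐] This fails. Under q = T, p = F, the left side is false but the right side is true.

[⇒] Assume the antecedent. If q is true, the antecedent cannot hold. If q is false, (~p | q) -> ~p reduces to true regardless of the other variables. Either way (~p | q) -> ~p holds.

Only the forward direction holds.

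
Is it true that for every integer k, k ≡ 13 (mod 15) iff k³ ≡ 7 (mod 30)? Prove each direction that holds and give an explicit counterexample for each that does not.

Only the reverse direction holds.

[⇒] This fails: take k = 28. Then 28 ≡ 13 (mod 15), but 28³ = 21952 ≡ 22 (mod 30), not 7.

[⇐] Conversely, the residues r modulo 30 with r³ ≡ 7 (mod 30) are exactly {13}, and each is ≡ 13 (mod 15).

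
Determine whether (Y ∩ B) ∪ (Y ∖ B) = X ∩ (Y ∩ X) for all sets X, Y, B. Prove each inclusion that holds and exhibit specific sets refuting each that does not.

(⊆) fails; (⊇) holds.

Reverse inclusion. Let x ∈ X ∩ (Y ∩ X). Then either x ∈ X ∩ Y and x ∉ B; or x ∈ X ∩ Y ∩ B. In each case x ∈ (Y ∩ B) ∪ (Y ∖ B), so X ∩ (Y ∩ X) ⊆ (Y ∩ B) ∪ (Y ∖ B).

Forward inclusion. This inclusion fails. Take X = ∅, Y = {1}, B = ∅; then 1 ∈ (Y ∩ B) ∪ (Y ∖ B) but 1 ∉ X ∩ (Y ∩ X).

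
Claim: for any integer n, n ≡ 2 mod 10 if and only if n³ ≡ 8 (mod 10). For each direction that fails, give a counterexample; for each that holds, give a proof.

Both directions hold.

Forward direction. Suppose n ≡ 2 mod 10. Write n = 10j + 2. Then (10j + 2)³ = 1000j³ + 600j² + 120j + 8 = 10(100j³ + 60j² + 12j) + 8, so n³ ≡ 8 (mod 10).

Converse. Suppose n³ ≡ 8 (mod 10). The only residue r in {0, …, 9} with r³ ≡ 8 (mod 10) is r = 2, so n ≡ 2 (mod 10).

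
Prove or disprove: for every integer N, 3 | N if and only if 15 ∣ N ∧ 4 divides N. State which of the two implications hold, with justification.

(⇒) fails; (⇐) holds.

(⟹) This fails: take N = 3. Certainly 3 ∣ 3, but 15 ∤ 3.

(⟸) Suppose 15 ∣ N and 4 ∣ N. Any common multiple of 15 and 4 is a multiple of their lcm; here gcd(15, 4) = 1, so lcm(15, 4) = 15·4 = 60, so 60 ∣ N. Since 3 ∣ 60, it follows that 3 ∣ N.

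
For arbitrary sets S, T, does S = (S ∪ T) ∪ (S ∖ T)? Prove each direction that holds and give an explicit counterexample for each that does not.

The sets are not equal: only the forward inclusion holds.

Forward inclusion. Let x ∈ S. Then either x ∈ S and x ∉ T; or x ∈ S ∩ T. In each case x ∈ (S ∪ T) ∪ (S ∖ T), so S ⊆ (S ∪ T) ∪ (S ∖ T).

Reverse inclusion. This inclusion fails. Take S = ∅, T = {1}; then 1 ∈ (S ∪ T) ∪ (S ∖ T) but 1 ∉ S.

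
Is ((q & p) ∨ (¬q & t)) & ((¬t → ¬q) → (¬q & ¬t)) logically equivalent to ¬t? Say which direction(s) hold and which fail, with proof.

The forward direction holds; the converse fails.

Converse. This fails. Under q = F, t = F, p = F, the left side is false but the right side is true.

Forward direction. Assume the antecedent. If q is true, the antecedent forces (q = T, t = F, p = T), and ¬t holds there. If q is false, the antecedent cannot hold. Either way ¬t holds.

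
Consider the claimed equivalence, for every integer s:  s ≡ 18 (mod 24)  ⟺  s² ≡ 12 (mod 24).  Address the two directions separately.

[⇒] Suppose s ≡ 18 (mod 24). Write s = 24j + 18. Then (24j + 18)² = 576j² + 864j + 324 = 24(24j² + 36j + 13) + 12, so s² ≡ 12 (mod 24).

[⇐] This fails: take s = 6. Then 6² = 36 ≡ 12 (mod 24), yet 6 ≡ 6 (mod 24), not 18.

Only the forward implication holds.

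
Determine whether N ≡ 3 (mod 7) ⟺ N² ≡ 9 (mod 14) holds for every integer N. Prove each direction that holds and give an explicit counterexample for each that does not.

Neither direction holds.

Forward direction. This fails: take N = 10. Then 10 ≡ 3 (mod 7), but 10² = 100 ≡ 2 (mod 14), not 9.

Converse. This fails: take N = 11. Then 11² = 121 ≡ 9 (mod 14), yet 11 ≡ 4 (mod 7), not 3.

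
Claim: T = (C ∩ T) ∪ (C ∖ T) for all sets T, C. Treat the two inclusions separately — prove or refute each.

(⊆) fails and (⊇) fails.

(⊆) This inclusion fails. Take T = {1}, C = ∅; then 1 ∈ T but 1 ∉ (C ∩ T) ∪ (C ∖ T).

(⊇) This inclusion fails. Take T = ∅, C = {1}; then 1 ∈ (C ∩ T) ∪ (C ∖ T) but 1 ∉ T.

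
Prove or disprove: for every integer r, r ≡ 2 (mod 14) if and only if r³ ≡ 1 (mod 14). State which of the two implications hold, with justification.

(⇒) fails and (⇐) fails.

(→) This fails: take r = 2. Then 2 ≡ 2 (mod 14), but 2³ = 8 ≡ 8 (mod 14), not 1.

(←) This fails: take r = 1. Then 1³ = 1 ≡ 1 (mod 14), yet 1 ≡ 1 (mod 14), not 2.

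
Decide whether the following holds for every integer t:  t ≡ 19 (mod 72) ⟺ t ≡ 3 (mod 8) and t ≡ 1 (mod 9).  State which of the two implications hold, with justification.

(⇐) If t ≡ 3 (mod 8) and t ≡ 1 (mod 9), then by the Chinese remainder theorem t ≡ 19 (mod 72). This is exactly t ≡ 19 (mod 72).

(⇒) Suppose t ≡ 19 (mod 72); write t = 72j + 19. Since 8 ∣ 72, reducing mod 8 gives t ≡ 19 ≡ 3 (mod 8); since 9 ∣ 72, reducing mod 9 gives t ≡ 19 ≡ 1 (mod 9).

Both directions hold; the statement is true.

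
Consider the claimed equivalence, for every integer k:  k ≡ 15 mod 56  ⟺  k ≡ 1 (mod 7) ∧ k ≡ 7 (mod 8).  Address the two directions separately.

Both implications hold.

(→) Suppose k ≡ 15 (mod 56); write k = 56j + 15. Since 7 ∣ 56, reducing mod 7 gives k ≡ 15 ≡ 1 (mod 7); since 8 ∣ 56, reducing mod 8 gives k ≡ 15 ≡ 7 (mod 8).

(←) Conversely, if k ≡ 1 (mod 7) and k ≡ 7 (mod 8), then by the Chinese remainder theorem k ≡ 15 (mod 56). This is exactly k ≡ 15 (mod 56).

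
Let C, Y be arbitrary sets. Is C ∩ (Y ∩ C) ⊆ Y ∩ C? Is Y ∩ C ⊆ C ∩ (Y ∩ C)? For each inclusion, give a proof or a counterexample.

Both inclusions hold.

Forward inclusion. Let x ∈ C ∩ (Y ∩ C). Then x ∈ C ∩ Y, from which x ∈ Y ∩ C.

Reverse inclusion. Let x ∈ Y ∩ C. Then x ∈ C ∩ Y, from which x ∈ C ∩ (Y ∩ C).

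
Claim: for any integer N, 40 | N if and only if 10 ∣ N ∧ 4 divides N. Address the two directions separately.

(→) If 40 ∣ N, write N = 40q. Since 40 = 4·10, N = 10·(4q), so 10 ∣ N; and since 40 = 10·4, N = 4·(10q), so 4 ∣ N.

(←) This fails: take N = 20. Both 10 ∣ 20 and 4 ∣ 20, yet 20 is not a multiple of 40 (since 20 = 0·40 + 20), so 40 ∤ 20.

Only the forward direction holds.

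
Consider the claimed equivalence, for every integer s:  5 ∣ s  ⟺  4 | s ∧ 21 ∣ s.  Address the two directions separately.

Both directions fail.

(⇒) This fails: take s = 5. Certainly 5 ∣ 5, but 4 ∤ 5.

(⇐) This fails: take s = 84. Both 4 ∣ 84 and 21 ∣ 84, yet 84 is not a multiple of 5 (since 84 = 16·5 + 4), so 5 ∤ 84.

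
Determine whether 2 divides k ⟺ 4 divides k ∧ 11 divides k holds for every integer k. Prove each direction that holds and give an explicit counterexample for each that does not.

(⇐) Suppose 4 ∣ k and 11 ∣ k. Any common multiple of 4 and 11 is a multiple of their lcm; here gcd(4, 11) = 1, so lcm(4, 11) = 4·11 = 44, so 44 ∣ k. Since 2 ∣ 44, it follows that 2 ∣ k.

(⇒) This fails: take k = 2. Certainly 2 ∣ 2, but 4 ∤ 2.

(⇒) fails; (⇐) holds.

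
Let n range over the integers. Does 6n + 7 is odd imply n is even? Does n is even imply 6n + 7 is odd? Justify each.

Only the converse holds.

(⟹) This fails: take n = 7. Then 6n + 7 = 49, which is odd, yet n = 7 is odd, not even.

(⟸) Suppose n is even. Since 6 is even, 6n is even for every n, so 6n + 7 has the same parity as 7, which is odd. Hence 6n + 7 is odd.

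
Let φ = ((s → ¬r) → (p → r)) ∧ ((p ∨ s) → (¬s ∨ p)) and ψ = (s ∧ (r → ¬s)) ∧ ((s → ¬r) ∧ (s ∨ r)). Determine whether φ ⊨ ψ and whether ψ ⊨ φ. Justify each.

(⇒) This fails. Under r = F, s = F, p = F, the left side is true but the right side is false.

(⇐) This fails. Under r = F, s = T, p = F, the left side is false but the right side is true.

Neither implication holds.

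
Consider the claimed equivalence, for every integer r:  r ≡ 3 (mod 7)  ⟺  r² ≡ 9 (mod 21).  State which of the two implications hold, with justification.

Neither implication holds.

(⟹) This fails: take r = 10. Then 10 ≡ 3 (mod 7), but 10² = 100 ≡ 16 (mod 21), not 9.

(⟸) This fails: take r = 18. Then 18² = 324 ≡ 9 (mod 21), yet 18 ≡ 4 (mod 7), not 3.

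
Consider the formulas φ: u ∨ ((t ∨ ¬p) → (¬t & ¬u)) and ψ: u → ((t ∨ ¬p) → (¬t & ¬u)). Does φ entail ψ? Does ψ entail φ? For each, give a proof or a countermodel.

Neither implication holds.

(⇒) This fails. Under t = F, p = F, u = T, the left side is true but the right side is false.

(⇐) This fails. Under t = T, p = F, u = F, the left side is false but the right side is true.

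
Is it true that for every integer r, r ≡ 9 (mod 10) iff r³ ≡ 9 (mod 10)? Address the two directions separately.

Both directions hold.

(→) Suppose r ≡ 9 (mod 10). Write r = 10j + 9. Then (10j + 9)³ = 1000j³ + 2700j² + 2430j + 729 = 10(100j³ + 270j² + 243j + 72) + 9, so r³ ≡ 9 (mod 10).

(←) Conversely, suppose r³ ≡ 9 (mod 10). The only residue r in {0, …, 9} with r³ ≡ 9 (mod 10) is r = 9, so r ≡ 9 (mod 10).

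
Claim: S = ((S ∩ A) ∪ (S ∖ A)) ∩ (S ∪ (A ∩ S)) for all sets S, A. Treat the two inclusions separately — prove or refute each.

(⊆) Let x ∈ S. Then either x ∈ S and x ∉ A; or x ∈ S ∩ A. In each case x ∈ ((S ∩ A) ∪ (S ∖ A)) ∩ (S ∪ (A ∩ S)), so S ⊆ ((S ∩ A) ∪ (S ∖ A)) ∩ (S ∪ (A ∩ S)).

(⊇) Let x ∈ ((S ∩ A) ∪ (S ∖ A)) ∩ (S ∪ (A ∩ S)). Then either x ∈ S and x ∉ A; or x ∈ S ∩ A. In each case x ∈ S, so ((S ∩ A) ∪ (S ∖ A)) ∩ (S ∪ (A ∩ S)) ⊆ S.

The two sets are equal.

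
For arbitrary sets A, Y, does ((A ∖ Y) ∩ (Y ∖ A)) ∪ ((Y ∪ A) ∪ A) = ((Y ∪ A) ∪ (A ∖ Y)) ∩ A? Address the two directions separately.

(⊆) fails; (⊇) holds.

(⟹) This inclusion fails. Take A = ∅, Y = {1}; then 1 ∈ ((A ∖ Y) ∩ (Y ∖ A)) ∪ ((Y ∪ A) ∪ A) but 1 ∉ ((Y ∪ A) ∪ (A ∖ Y)) ∩ A.

(⟸) Let x ∈ ((Y ∪ A) ∪ (A ∖ Y)) ∩ A. Then either x ∈ A and x ∉ Y; or x ∈ A ∩ Y. In each case x ∈ ((A ∖ Y) ∩ (Y ∖ A)) ∪ ((Y ∪ A) ∪ A), so ((Y ∪ A) ∪ (A ∖ Y)) ∩ A ⊆ ((A ∖ Y) ∩ (Y ∖ A)) ∪ ((Y ∪ A) ∪ A).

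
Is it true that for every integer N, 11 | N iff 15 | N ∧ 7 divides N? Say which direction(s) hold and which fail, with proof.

Neither direction holds.

(→) This fails: take N = 11. Certainly 11 ∣ 11, but 15 ∤ 11.

(←) This fails: take N = 105. Both 15 ∣ 105 and 7 ∣ 105, yet 105 is not a multiple of 11 (since 105 = 9·11 + 6), so 11 ∤ 105.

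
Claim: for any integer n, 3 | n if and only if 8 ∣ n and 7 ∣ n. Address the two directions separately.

Neither implication holds.

(⟹) This fails: take n = 3. Certainly 3 ∣ 3, but 8 ∤ 3.

(⟸) This fails: take n = 56. Both 8 ∣ 56 and 7 ∣ 56, yet 56 is not a multiple of 3 (since 56 = 18·3 + 2), so 3 ∤ 56.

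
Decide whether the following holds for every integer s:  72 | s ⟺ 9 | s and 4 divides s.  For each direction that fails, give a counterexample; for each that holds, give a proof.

[⇒] If 72 ∣ s, write s = 72q. Since 72 = 8·9, s = 9·(8q), so 9 ∣ s; and since 72 = 18·4, s = 4·(18q), so 4 ∣ s.

[⇐] This fails: take s = 36. Both 9 ∣ 36 and 4 ∣ 36, yet 36 is not a multiple of 72 (since 36 = 0·72 + 36), so 72 ∤ 36.

Only the forward implication holds.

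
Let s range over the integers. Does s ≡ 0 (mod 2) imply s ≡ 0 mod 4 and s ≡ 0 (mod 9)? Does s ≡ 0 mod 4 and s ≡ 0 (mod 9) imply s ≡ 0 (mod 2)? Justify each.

Only the converse holds.

Forward direction. This fails: s = 32 gives 32 ≡ 0 (mod 2) but 32 ≡ 5 (mod 9), so the conjunction on the right does not hold.

Converse. If s ≡ 0 (mod 4) and s ≡ 0 (mod 9), then by the Chinese remainder theorem s ≡ 0 (mod 36). Since 0 ≡ 0 (mod 2) and 2 ∣ 36, we get s ≡ 0 (mod 2).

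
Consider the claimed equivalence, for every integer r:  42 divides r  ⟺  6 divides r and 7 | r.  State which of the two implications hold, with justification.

The biconditional holds.

(⟹) If 42 ∣ r, write r = 42q. Since 42 = 7·6, r = 6·(7q), so 6 ∣ r; and since 42 = 6·7, r = 7·(6q), so 7 ∣ r.

(⟸) Suppose 6 ∣ r and 7 ∣ r. Any common multiple of 6 and 7 is a multiple of their lcm; here gcd(6, 7) = 1, so lcm(6, 7) = 6·7 = 42, so 42 ∣ r.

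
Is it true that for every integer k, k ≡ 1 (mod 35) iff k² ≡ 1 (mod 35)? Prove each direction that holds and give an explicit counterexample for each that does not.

(⇒) holds; (⇐) fails.

(⇒) Suppose k ≡ 1 (mod 35). Write k = 35j + 1. Then (35j + 1)² = 1225j² + 70j + 1 = 35(35j² + 2j) + 1, so k² ≡ 1 (mod 35).

(⇐) This fails: take k = 6. Then 6² = 36 ≡ 1 (mod 35), yet 6 ≡ 6 (mod 35), not 1.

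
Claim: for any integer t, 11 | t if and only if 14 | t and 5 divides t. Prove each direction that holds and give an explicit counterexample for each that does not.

(⟹) This fails: take t = 11. Certainly 11 ∣ 11, but 14 ∤ 11.

(⟸) This fails: take t = 70. Both 14 ∣ 70 and 5 ∣ 70, yet 70 is not a multiple of 11 (since 70 = 6·11 + 4), so 11 ∤ 70.

Neither direction holds.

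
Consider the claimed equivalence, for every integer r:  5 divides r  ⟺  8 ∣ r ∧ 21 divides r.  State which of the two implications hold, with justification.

Neither implication holds.

(→) This fails: take r = 5. Certainly 5 ∣ 5, but 8 ∤ 5.

(←) This fails: take r = 168. Both 8 ∣ 168 and 21 ∣ 168, yet 168 is not a multiple of 5 (since 168 = 33·5 + 3), so 5 ∤ 168.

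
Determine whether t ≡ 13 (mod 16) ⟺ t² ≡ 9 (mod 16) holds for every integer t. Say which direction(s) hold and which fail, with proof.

Only the forward implication holds.

(⟹) Suppose t ≡ 13 (mod 16). Write t = 16j + 13. Then (16j + 13)² = 256j² + 416j + 169 = 16(16j² + 26j + 10) + 9, so t² ≡ 9 (mod 16).

(⟸) This fails: take t = 3. Then 3² = 9 ≡ 9 (mod 16), yet 3 ≡ 3 (mod 16), not 13.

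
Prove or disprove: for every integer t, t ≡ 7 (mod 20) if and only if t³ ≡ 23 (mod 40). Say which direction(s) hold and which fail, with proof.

Only the reverse direction holds.

(→) This fails: take t = 27. Then 27 ≡ 7 (mod 20), but 27³ = 19683 ≡ 3 (mod 40), not 23.

(←) Conversely, the residues r modulo 40 with r³ ≡ 23 (mod 40) are exactly {7}, and each is ≡ 7 (mod 20).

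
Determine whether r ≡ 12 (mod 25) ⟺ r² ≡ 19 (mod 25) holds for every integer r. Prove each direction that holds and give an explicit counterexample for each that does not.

Converse. This fails: take r = 13. Then 13² = 169 ≡ 19 (mod 25), yet 13 ≡ 13 (mod 25), not 12.

Forward direction. Suppose r ≡ 12 (mod 25). Write r = 25j + 12. Then (25j + 12)² = 625j² + 600j + 144 = 25(25j² + 24j + 5) + 19, so r² ≡ 19 (mod 25).

Only the forward implication holds.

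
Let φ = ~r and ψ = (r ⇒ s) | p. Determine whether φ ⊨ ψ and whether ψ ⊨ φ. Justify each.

Not equivalent: only (⇒) holds.

(⇒) Assume the antecedent. If r is true, the antecedent cannot hold. If r is false, (r ⇒ s) | p reduces to true regardless of the other variables. Either way (r ⇒ s) | p holds.

(⇐) This fails. Under r = T, s = T, p = F, the left side is false but the right side is true.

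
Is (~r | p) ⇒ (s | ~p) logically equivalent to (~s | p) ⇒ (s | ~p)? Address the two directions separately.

Equivalent; both directions hold.

(⇒) Assume the antecedent. If p is true, the antecedent forces (p = T, r = F, s = T) or (p = T, r = T, s = T), and (~s | p) ⇒ (s | ~p) holds there. If p is false, (~s | p) ⇒ (s | ~p) reduces to true regardless of the other variables. Either way (~s | p) ⇒ (s | ~p) holds.

(⇐) Assume the antecedent. If p is true, the antecedent forces (p = T, r = F, s = T) or (p = T, r = T, s = T), and (~r | p) ⇒ (s | ~p) holds there. If p is false, (~r | p) ⇒ (s | ~p) reduces to true regardless of the other variables. Either way (~r | p) ⇒ (s | ~p) holds.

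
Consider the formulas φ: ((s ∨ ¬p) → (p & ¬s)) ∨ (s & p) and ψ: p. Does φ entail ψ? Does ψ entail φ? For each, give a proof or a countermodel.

Both directions hold; the statement is true.

[⇒] Assume the antecedent. If s is true, the antecedent forces (s = T, p = T), and p holds there. If s is false, the antecedent forces (s = F, p = T), and p holds there. Either way p holds.

[⇐] Assume the antecedent. If s is true, the antecedent forces (s = T, p = T), and the consequent holds there. If s is false, the antecedent forces (s = F, p = T), and the consequent holds there. Either way the consequent holds.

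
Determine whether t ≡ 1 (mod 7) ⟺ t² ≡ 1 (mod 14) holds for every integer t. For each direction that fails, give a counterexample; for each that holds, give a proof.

(⇒) fails and (⇐) fails.

Forward direction. This fails: take t = 8. Then 8 ≡ 1 (mod 7), but 8² = 64 ≡ 8 (mod 14), not 1.

Converse. This fails: take t = 13. Then 13² = 169 ≡ 1 (mod 14), yet 13 ≡ 6 (mod 7), not 1.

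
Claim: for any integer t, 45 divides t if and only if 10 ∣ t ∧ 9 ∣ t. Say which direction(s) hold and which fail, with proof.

Forward direction. This fails: take t = 45. Certainly 45 ∣ 45, but 10 ∤ 45.

Converse. Suppose 10 ∣ t and 9 ∣ t. Any common multiple of 10 and 9 is a multiple of their lcm; here gcd(10, 9) = 1, so lcm(10, 9) = 10·9 = 90, so 90 ∣ t. Since 45 ∣ 90, it follows that 45 ∣ t.

(⇒) fails; (⇐) holds.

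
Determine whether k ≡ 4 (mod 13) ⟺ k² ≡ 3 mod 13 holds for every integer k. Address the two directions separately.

Only the forward direction holds.

(←) This fails: take k = 9. Then 9² = 81 ≡ 3 (mod 13), yet 9 ≡ 9 (mod 13), not 4.

(→) Suppose k ≡ 4 (mod 13). Write k = 13j + 4. Then (13j + 4)² = 169j² + 104j + 16 = 13(13j² + 8j + 1) + 3, so k² ≡ 3 (mod 13).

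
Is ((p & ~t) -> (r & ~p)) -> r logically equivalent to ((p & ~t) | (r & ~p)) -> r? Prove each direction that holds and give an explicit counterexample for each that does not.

[⇒] This fails. Under r = F, p = T, t = F, the left side is true but the right side is false.

[⇐] This fails. Under r = F, p = F, t = F, the left side is false but the right side is true.

Neither implication holds.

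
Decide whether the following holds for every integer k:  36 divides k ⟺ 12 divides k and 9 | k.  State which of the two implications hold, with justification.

Converse. Suppose 12 ∣ k and 9 ∣ k. Any common multiple of 12 and 9 is a multiple of their lcm; here lcm(12, 9) = 12·9/gcd(12, 9) = 108/3 = 36, so 36 ∣ k.

Forward direction. If 36 ∣ k, write k = 36q. Since 36 = 3·12, k = 12·(3q), so 12 ∣ k; and since 36 = 4·9, k = 9·(4q), so 9 ∣ k.

Equivalent; both directions hold.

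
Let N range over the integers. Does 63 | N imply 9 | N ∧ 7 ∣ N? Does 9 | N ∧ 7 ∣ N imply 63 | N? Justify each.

(⟸) Suppose 9 ∣ N and 7 ∣ N. Any common multiple of 9 and 7 is a multiple of their lcm; here gcd(9, 7) = 1, so lcm(9, 7) = 9·7 = 63, so 63 ∣ N.

(⟹) If 63 ∣ N, write N = 63q. Since 63 = 7·9, N = 9·(7q), so 9 ∣ N; and since 63 = 9·7, N = 7·(9q), so 7 ∣ N.

Both directions hold.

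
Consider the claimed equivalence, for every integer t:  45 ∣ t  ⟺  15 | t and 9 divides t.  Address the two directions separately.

Both implications hold.

(⟸) Suppose 15 ∣ t and 9 ∣ t. Any common multiple of 15 and 9 is a multiple of their lcm; here lcm(15, 9) = 15·9/gcd(15, 9) = 135/3 = 45, so 45 ∣ t.

(⟹) If 45 ∣ t, write t = 45q. Since 45 = 3·15, t = 15·(3q), so 15 ∣ t; and since 45 = 5·9, t = 9·(5q), so 9 ∣ t.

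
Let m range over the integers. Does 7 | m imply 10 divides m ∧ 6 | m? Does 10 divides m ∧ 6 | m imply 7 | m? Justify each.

Forward direction. This fails: take m = 7. Certainly 7 ∣ 7, but 10 ∤ 7.

Converse. This fails: take m = 30. Both 10 ∣ 30 and 6 ∣ 30, yet 30 is not a multiple of 7 (since 30 = 4·7 + 2), so 7 ∤ 30.

Both directions fail.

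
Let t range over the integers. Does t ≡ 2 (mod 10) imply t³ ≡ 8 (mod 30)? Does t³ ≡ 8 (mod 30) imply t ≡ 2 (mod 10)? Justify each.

(⇒) fails; (⇐) holds.

(⟸) The residues r modulo 30 with r³ ≡ 8 (mod 30) are exactly {2}, and each is ≡ 2 (mod 10).

(⟹) This fails: take t = 12. Then 12 ≡ 2 (mod 10), but 12³ = 1728 ≡ 18 (mod 30), not 8.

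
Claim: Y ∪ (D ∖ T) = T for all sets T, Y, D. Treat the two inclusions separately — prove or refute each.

Forward inclusion. This inclusion fails. Take T = ∅, Y = {1}, D = ∅; then 1 ∈ Y ∪ (D ∖ T) but 1 ∉ T.

Reverse inclusion. This inclusion fails. Take T = {1}, Y = ∅, D = ∅; then 1 ∈ T but 1 ∉ Y ∪ (D ∖ T).

Neither inclusion holds.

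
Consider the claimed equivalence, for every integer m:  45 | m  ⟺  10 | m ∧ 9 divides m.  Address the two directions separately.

[⇐] Suppose 10 ∣ m and 9 ∣ m. Any common multiple of 10 and 9 is a multiple of their lcm; here gcd(10, 9) = 1, so lcm(10, 9) = 10·9 = 90, so 90 ∣ m. Since 45 ∣ 90, it follows that 45 ∣ m.

[⇒] This fails: take m = 45. Certainly 45 ∣ 45, but 10 ∤ 45.

The forward direction fails; the converse holds.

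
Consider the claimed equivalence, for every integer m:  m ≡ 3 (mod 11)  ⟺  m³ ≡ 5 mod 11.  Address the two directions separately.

(→) Suppose m ≡ 3 (mod 11). Write m = 11j + 3. Then (11j + 3)³ = 1331j³ + 1089j² + 297j + 27 = 11(121j³ + 99j² + 27j + 2) + 5, so m³ ≡ 5 (mod 11).

(←) Conversely, suppose m³ ≡ 5 (mod 11). The only residue r in {0, …, 10} with r³ ≡ 5 (mod 11) is r = 3, so m ≡ 3 (mod 11).

Equivalent; both directions hold.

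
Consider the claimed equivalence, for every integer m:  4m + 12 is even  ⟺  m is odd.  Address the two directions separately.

(⇒) fails; (⇐) holds.

(⟹) This fails: take m = 4. Then 4m + 12 = 28, which is even, yet m = 4 is even, not odd.

(⟸) Suppose m is odd. Since 4 is even, 4m is even for every m, so 4m + 12 has the same parity as 12, which is even. Hence 4m + 12 is even.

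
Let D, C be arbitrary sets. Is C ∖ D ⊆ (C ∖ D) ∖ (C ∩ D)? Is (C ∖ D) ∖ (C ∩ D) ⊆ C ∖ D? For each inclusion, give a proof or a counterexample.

Both inclusions hold.

(⊇) Let x ∈ (C ∖ D) ∖ (C ∩ D). Then x ∈ C and x ∉ D, from which x ∈ C ∖ D.

(⊆) Let x ∈ C ∖ D. Then x ∈ C and x ∉ D, from which x ∈ (C ∖ D) ∖ (C ∩ D).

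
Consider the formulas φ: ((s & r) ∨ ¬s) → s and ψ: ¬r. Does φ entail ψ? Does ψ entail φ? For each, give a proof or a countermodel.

Forward direction. This fails. Under s = T, r = T, the left side is true but the right side is false.

Converse. This fails. Under s = F, r = F, the left side is false but the right side is true.

Neither implication holds.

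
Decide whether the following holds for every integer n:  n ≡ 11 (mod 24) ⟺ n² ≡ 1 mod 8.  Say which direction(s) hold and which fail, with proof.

(→) Suppose n ≡ 11 (mod 24). Then n² ≡ 11² = 121 (mod 24), and since 8 ∣ 24, also n² ≡ 1 (mod 8).

(←) This fails: take n = 1. Then 1² = 1 ≡ 1 (mod 8), yet 1 ≡ 1 (mod 24), not 11.

Only the forward implication holds.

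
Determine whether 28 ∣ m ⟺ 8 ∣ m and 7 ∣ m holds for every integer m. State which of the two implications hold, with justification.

Not equivalent: only (⇐) holds.

(⇐) Suppose 8 ∣ m and 7 ∣ m. Any common multiple of 8 and 7 is a multiple of their lcm; here gcd(8, 7) = 1, so lcm(8, 7) = 8·7 = 56, so 56 ∣ m. Since 28 ∣ 56, it follows that 28 ∣ m.

(⇒) This fails: take m = 28. Certainly 28 ∣ 28, but 8 ∤ 28.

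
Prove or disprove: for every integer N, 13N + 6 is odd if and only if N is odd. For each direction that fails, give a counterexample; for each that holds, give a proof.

(←) Suppose N is odd; write N = 2j + 1. Then 13N + 6 = 13·(2j + 1) + 6 = 2·13j + 19, which is odd.

(→) Suppose 13N + 6 is odd. Since 13 is odd, 13N and N have the same parity, so 13N + 6 ≡ N + 6 (mod 2). As 6 is even, 13N + 6 is odd exactly when N is odd. Thus N is odd.

Both implications hold.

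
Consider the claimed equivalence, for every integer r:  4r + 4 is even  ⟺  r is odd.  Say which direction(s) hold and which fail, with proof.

(⟹) This fails: take r = 2. Then 4r + 4 = 12, which is even, yet r = 2 is even, not odd.

(⟸) Suppose r is odd. Since 4 is even, 4r is even for every r, so 4r + 4 has the same parity as 4, which is even. Hence 4r + 4 is even.

(⇒) fails; (⇐) holds.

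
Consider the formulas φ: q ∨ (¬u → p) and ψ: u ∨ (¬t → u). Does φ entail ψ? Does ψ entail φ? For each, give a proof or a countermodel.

Both directions fail.

(⇒) This fails. Under q = T, p = F, u = F, t = F, the left side is true but the right side is false.

(⇐) This fails. Under q = F, p = F, u = F, t = T, the left side is false but the right side is true.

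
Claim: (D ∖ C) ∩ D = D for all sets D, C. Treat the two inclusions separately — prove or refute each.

(⟹) Let x ∈ (D ∖ C) ∩ D. Then x ∈ D and x ∉ C, from which x ∈ D.

(⟸) This inclusion fails. Take D = {1}, C = {1}; then 1 ∈ D but 1 ∉ (D ∖ C) ∩ D.

Only the forward inclusion holds.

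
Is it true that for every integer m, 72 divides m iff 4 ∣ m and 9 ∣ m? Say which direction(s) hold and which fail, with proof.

[⇐] This fails: take m = 36. Both 4 ∣ 36 and 9 ∣ 36, yet 36 is not a multiple of 72 (since 36 = 0·72 + 36), so 72 ∤ 36.

[⇒] If 72 ∣ m, write m = 72q. Since 72 = 18·4, m = 4·(18q), so 4 ∣ m; and since 72 = 8·9, m = 9·(8q), so 9 ∣ m.

Only the forward implication holds.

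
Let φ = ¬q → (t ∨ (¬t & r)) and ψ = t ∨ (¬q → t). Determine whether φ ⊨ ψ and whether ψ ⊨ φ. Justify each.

(⇐) Assume the antecedent. If t is true, ¬q → (t ∨ (¬t & r)) reduces to true regardless of the other variables. If t is false, the antecedent forces (r = F, t = F, q = T) or (r = T, t = F, q = T), and ¬q → (t ∨ (¬t & r)) holds there. Either way ¬q → (t ∨ (¬t & r)) holds.

(⇒) This fails. Under r = T, t = F, q = F, the left side is true but the right side is false.

Not equivalent: only (⇐) holds.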